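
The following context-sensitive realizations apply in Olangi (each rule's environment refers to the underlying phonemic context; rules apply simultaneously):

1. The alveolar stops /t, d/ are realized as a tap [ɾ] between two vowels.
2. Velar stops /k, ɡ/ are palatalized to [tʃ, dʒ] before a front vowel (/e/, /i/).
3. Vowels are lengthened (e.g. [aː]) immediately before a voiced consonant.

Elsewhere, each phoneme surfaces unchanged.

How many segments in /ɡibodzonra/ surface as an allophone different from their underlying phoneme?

4

Segments that undergo a rule: /ɡ/ → [dʒ] (rule 2); /i/ → [iː] (rule 3); /o/ → [oː] (rule 3); /o/ → [oː] (rule 3).
All other segments surface unchanged.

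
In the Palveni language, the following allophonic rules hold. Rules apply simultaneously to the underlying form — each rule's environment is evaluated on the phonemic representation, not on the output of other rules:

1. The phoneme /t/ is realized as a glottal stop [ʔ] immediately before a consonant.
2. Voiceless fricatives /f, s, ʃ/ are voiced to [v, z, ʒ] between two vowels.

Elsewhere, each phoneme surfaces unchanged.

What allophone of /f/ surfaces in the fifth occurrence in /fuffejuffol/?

[f]

/f/ (between /f/ and /o/): rule 2 targets it, but not between two vowels → unchanged [f].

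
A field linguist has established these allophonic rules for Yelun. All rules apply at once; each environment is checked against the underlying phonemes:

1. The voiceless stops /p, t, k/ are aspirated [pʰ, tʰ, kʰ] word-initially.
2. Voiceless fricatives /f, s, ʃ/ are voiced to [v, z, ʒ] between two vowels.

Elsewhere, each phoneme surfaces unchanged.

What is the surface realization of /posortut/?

/p/ — word-initial, word-initially — surfaces as [pʰ] (rule 1).
/o/ — not in any rule's target class → [o].
Rule 2 applies to /s/ (between /o/ and /o/: between two vowels) → [z].
/o/ (between /s/ and /r/) is unaffected → [o].
/r/ stays [r].
/t/ (between /r/ and /u/) fails the environment for rule 1, so it stays [t].
/u/ (between /t/ and /t/): no rule targets it → [u].
/t/ (word-final): rule 1 targets it, but not word-initially → unchanged [t].

[pʰozortut]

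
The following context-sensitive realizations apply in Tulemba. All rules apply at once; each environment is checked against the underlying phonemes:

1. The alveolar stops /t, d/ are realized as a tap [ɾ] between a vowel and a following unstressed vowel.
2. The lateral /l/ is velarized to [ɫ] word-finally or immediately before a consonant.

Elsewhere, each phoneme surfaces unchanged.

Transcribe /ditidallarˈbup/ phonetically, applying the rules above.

/d/ (word-initial): rule 1 targets it, but not between a vowel and a following unstressed vowel → unchanged [d].
Rule 1 applies to /t/ (between /i/ and /i/: between a vowel and a following unstressed vowel) → [ɾ].
/d/ meets the environment for rule 1 (between a vowel and a following unstressed vowel) → [ɾ].
Rule 2 applies to /l/ (between /a/ and /l/: word-finally or immediately before a consonant) → [ɫ].
/l/ (between /l/ and /a/) fails the environment for rule 2, so it stays [l].

[diɾiɾaɫlarˈbup]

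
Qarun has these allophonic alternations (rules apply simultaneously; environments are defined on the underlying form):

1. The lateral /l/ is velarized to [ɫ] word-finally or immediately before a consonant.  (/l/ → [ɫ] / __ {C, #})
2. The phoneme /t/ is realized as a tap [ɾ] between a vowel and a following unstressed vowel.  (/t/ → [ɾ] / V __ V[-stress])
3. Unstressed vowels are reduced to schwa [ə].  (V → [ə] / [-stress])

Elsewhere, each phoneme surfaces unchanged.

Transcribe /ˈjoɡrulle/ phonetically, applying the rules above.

/o/ (between /j/ and /ɡ/): rule 3 targets it, but not in an unstressed syllable → unchanged [o].
Rule 3 applies to /u/ (between /r/ and /l/: in an unstressed syllable) → [ə].
/l/ meets the environment for rule 1 (word-finally or immediately before a consonant) → [ɫ].
/l/ (between /l/ and /e/): rule 1 targets it, but not word-finally or immediately before a consonant → unchanged [l].
/e/ — word-final, in an unstressed syllable — surfaces as [ə] (rule 3).

[ˈjoɡrəɫlə]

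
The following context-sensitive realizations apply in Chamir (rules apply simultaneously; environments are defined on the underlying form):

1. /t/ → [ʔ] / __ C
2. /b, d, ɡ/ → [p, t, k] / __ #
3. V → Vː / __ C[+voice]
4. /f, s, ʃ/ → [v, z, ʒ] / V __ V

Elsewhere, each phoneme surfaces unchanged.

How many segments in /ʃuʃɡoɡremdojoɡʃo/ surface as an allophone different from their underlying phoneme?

4

Segments that undergo a rule: /o/ → [oː] (rule 3); /e/ → [eː] (rule 3); /o/ → [oː] (rule 3); /o/ → [oː] (rule 3).
All other segments surface unchanged.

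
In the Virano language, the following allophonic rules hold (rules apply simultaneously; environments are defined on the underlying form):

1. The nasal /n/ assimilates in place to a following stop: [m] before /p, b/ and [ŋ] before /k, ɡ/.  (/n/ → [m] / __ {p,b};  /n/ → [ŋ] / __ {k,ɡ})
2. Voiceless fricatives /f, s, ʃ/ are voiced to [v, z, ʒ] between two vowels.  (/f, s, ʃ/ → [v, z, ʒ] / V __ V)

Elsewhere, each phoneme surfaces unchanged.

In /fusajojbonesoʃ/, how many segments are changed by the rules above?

Segments that undergo a rule: /s/ → [z] (rule 2); /s/ → [z] (rule 2).
All other segments surface unchanged.

2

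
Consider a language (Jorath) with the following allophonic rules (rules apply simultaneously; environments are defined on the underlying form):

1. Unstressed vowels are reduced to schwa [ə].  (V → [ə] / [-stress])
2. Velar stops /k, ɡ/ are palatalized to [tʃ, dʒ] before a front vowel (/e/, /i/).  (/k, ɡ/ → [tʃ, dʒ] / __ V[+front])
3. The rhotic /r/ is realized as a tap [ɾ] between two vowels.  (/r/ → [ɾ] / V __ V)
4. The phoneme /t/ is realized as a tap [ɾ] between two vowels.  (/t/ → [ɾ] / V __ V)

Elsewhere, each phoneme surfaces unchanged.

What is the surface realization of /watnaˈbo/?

[wətnəˈbo]

/a/ meets the environment for rule 1 (in an unstressed syllable) → [ə].
/t/ — between /a/ and /n/; rule 4 does not apply here → [t].
/a/ — between /n/ and /b/, in an unstressed syllable — surfaces as [ə] (rule 1).
/o/ (word-final) fails the environment for rule 1, so it stays [o].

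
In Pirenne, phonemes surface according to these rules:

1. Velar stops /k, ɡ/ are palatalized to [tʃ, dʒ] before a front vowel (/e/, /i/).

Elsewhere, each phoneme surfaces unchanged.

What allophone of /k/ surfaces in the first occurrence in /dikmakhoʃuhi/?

[k]

/k/ (between /i/ and /m/) fails the environment for rule 1, so it stays [k].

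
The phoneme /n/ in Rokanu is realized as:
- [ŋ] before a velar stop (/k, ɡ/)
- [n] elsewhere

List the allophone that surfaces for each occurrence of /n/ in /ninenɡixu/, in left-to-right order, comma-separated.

[n], [n], [ŋ]

Occurrence 1 (position 1): no conditioning environment matches → elsewhere allophone [n].
Occurrence 2 (position 3): no conditioning environment matches → elsewhere allophone [n].
Occurrence 3 (position 5): before a velar stop → [ŋ].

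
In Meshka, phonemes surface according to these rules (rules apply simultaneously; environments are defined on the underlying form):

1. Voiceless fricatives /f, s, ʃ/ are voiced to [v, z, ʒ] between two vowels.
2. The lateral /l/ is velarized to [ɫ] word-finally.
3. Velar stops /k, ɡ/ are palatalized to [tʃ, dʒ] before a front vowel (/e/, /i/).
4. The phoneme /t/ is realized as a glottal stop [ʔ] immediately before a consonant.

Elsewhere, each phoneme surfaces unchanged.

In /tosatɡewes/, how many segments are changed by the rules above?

3

Segments that undergo a rule: /s/ → [z] (rule 1); /t/ → [ʔ] (rule 4); /ɡ/ → [dʒ] (rule 3).
All other segments surface unchanged.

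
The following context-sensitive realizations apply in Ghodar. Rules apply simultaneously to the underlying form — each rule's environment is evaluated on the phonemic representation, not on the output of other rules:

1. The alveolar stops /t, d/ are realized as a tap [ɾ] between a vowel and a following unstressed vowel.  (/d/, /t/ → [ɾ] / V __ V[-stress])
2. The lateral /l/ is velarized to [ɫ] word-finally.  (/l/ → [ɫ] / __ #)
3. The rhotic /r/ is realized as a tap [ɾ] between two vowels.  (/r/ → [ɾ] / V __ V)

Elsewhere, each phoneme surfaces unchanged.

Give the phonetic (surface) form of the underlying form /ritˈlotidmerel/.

[ritˈloɾidmeɾeɫ]

/r/ — word-initial; rule 3 does not apply here → [r].
/i/ stays [i].
/t/ — between /i/ and /l/; rule 1 does not apply here → [t].
/l/ (between /t/ and /o/): rule 2 targets it, but not word-finally → unchanged [l].
/o/ stays [o].
Rule 1 applies to /t/ (between /o/ and /i/: between a vowel and a following unstressed vowel) → [ɾ].
/i/ (between /t/ and /d/): no rule targets it → [i].
/d/ — between /i/ and /m/; rule 1 does not apply here → [d].
/m/ (between /d/ and /e/): no rule targets it → [m].
/e/ (between /m/ and /r/): no rule targets it → [e].
/r/ — between /e/ and /e/, between two vowels — surfaces as [ɾ] (rule 3).
/e/ — not in any rule's target class → [e].
/l/ (word-final) occurs word-finally → [ɫ] by rule 2.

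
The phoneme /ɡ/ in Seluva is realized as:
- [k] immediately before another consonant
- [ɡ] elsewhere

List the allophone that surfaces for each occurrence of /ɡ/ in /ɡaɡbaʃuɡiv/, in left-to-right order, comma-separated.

Occurrence 1 (position 1): no conditioning environment matches → elsewhere allophone [ɡ].
Occurrence 2 (position 3): immediately before another consonant → [k].
Occurrence 3 (position 8): no conditioning environment matches → elsewhere allophone [ɡ].

[ɡ], [k], [ɡ]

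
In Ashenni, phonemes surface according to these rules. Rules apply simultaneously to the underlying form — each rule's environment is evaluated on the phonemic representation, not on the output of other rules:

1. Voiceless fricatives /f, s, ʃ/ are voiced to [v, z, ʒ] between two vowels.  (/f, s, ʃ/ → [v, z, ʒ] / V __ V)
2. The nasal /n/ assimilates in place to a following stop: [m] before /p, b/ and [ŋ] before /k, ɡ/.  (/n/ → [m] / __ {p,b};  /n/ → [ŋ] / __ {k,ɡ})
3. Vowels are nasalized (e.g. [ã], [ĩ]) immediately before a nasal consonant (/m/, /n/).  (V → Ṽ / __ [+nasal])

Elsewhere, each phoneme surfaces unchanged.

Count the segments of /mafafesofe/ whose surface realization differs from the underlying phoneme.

Segments that undergo a rule: /f/ → [v] (rule 1); /f/ → [v] (rule 1); /s/ → [z] (rule 1); /f/ → [v] (rule 1).
All other segments surface unchanged.

4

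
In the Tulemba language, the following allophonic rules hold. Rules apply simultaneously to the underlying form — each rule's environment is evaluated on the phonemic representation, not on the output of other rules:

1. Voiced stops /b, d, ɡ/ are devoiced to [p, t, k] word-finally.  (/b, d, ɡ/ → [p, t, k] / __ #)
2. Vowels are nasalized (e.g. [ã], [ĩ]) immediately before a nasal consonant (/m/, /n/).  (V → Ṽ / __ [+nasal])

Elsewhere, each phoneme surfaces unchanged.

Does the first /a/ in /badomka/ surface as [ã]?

No

/a/ (between /b/ and /d/): rule 2 targets it, but not before a nasal consonant → unchanged [a].
The actual realization is [a], not [ã].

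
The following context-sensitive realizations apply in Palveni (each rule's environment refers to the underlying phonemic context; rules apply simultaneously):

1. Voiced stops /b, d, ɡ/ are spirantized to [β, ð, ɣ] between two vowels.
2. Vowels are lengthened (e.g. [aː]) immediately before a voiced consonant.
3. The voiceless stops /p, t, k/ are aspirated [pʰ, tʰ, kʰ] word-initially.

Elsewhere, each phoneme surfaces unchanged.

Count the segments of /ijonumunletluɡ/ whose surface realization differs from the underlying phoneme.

Segments that undergo a rule: /i/ → [iː] (rule 2); /o/ → [oː] (rule 2); /u/ → [uː] (rule 2); /u/ → [uː] (rule 2); /u/ → [uː] (rule 2).
All other segments surface unchanged.

5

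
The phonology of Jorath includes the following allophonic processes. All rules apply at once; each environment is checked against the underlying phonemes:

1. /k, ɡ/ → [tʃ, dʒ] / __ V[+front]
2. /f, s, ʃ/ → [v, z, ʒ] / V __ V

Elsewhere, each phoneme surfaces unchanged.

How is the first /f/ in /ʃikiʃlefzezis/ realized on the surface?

/f/ (between /e/ and /z/) fails the environment for rule 2, so it stays [f].

[f]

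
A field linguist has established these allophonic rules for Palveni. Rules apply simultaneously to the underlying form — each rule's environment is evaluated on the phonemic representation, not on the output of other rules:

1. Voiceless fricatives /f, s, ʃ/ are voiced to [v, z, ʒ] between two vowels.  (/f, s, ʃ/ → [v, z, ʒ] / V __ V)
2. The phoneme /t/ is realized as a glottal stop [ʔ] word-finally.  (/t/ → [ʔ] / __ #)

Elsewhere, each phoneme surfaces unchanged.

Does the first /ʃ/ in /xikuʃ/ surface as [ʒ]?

/ʃ/ — word-final; rule 1 does not apply here → [ʃ].
The actual realization is [ʃ], not [ʒ].

No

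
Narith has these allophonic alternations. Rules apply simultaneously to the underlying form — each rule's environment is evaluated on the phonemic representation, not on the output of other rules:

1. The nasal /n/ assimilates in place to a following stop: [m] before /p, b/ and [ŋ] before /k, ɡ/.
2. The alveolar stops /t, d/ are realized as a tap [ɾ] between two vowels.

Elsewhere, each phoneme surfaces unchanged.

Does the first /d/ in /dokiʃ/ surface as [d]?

Yes

/d/ — word-initial; rule 2 does not apply here → [d].
The actual realization is [d], which matches [d].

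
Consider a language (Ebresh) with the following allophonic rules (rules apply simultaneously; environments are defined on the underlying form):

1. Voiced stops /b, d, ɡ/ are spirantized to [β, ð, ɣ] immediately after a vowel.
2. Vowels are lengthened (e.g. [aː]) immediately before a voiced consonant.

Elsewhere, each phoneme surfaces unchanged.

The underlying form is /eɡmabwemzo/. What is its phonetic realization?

[eːɣmaːβweːmzo]

/e/ (word-initial) occurs before a voiced consonant → [eː] by rule 2.
Rule 1 applies to /ɡ/ (between /e/ and /m/: immediately after a vowel) → [ɣ].
/m/ (between /ɡ/ and /a/) is unaffected → [m].
/a/ (between /m/ and /b/): before a voiced consonant, so rule 2 applies → [aː].
/b/ meets the environment for rule 1 (immediately after a vowel) → [β].
/w/ (between /b/ and /e/): no rule targets it → [w].
Rule 2 applies to /e/ (between /w/ and /m/: before a voiced consonant) → [eː].
/m/ (between /e/ and /z/) is unaffected → [m].
/z/ — not in any rule's target class → [z].
/o/ (word-final): rule 2 targets it, but not before a voiced consonant → unchanged [o].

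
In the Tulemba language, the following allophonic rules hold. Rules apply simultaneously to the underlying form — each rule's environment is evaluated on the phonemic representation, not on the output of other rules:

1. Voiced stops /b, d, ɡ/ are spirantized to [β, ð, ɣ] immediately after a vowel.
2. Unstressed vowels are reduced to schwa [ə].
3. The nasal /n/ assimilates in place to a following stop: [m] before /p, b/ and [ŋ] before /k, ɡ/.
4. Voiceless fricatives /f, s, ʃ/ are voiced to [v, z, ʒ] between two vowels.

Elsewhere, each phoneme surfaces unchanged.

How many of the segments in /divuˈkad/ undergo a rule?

3

Segments that undergo a rule: /i/ → [ə] (rule 2); /u/ → [ə] (rule 2); /d/ → [ð] (rule 1).
All other segments surface unchanged.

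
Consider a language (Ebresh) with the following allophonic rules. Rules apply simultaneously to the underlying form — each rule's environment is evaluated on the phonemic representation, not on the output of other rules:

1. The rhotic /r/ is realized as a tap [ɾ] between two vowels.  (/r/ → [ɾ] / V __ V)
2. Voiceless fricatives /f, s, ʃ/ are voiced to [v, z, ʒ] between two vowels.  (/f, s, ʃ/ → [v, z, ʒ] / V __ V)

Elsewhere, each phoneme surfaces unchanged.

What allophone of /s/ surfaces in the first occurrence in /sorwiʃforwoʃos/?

[s]

/s/ (word-initial) fails the environment for rule 2, so it stays [s].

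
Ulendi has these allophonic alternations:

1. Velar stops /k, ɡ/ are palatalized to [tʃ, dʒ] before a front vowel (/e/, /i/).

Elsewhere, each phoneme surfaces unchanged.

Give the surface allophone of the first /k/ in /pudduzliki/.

Rule 1 applies to /k/ (between /i/ and /i/: before a front vowel) → [tʃ].

[tʃ]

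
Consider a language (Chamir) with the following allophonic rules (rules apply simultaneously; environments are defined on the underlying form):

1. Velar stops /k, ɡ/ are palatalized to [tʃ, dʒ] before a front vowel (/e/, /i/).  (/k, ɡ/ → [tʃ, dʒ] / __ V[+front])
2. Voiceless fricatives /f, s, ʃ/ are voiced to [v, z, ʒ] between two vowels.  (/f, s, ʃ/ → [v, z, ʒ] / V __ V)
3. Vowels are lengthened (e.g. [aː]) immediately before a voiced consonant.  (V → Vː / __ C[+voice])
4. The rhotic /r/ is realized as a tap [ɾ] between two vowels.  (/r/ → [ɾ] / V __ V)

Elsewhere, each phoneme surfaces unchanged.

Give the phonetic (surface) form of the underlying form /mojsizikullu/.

[moːjsiːzikuːllu]

/m/ (word-initial) is unaffected → [m].
/o/ (between /m/ and /j/) occurs before a voiced consonant → [oː] by rule 3.
/j/ (between /o/ and /s/): no rule targets it → [j].
/s/ (between /j/ and /i/) fails the environment for rule 2, so it stays [s].
/i/ (between /s/ and /z/) occurs before a voiced consonant → [iː] by rule 3.
/z/ (between /i/ and /i/): no rule targets it → [z].
/i/ (between /z/ and /k/) fails the environment for rule 3, so it stays [i].
/k/ (between /i/ and /u/) fails the environment for rule 1, so it stays [k].
Rule 3 applies to /u/ (between /k/ and /l/: before a voiced consonant) → [uː].
/l/ stays [l].
/l/ (between /l/ and /u/): no rule targets it → [l].
/u/ (word-final) fails the environment for rule 3, so it stays [u].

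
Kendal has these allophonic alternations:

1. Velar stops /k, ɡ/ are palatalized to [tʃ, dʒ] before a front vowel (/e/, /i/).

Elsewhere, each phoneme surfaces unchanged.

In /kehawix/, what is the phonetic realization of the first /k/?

[tʃ]

/k/ (word-initial) occurs before a front vowel → [tʃ] by rule 1.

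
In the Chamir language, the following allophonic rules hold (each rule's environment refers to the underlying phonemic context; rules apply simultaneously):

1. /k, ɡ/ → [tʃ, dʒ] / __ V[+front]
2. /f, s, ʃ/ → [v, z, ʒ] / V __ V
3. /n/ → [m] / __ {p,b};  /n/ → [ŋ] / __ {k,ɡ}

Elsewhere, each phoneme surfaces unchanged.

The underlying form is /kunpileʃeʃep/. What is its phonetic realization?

[kumpileʒeʒep]

/k/ — word-initial; rule 1 does not apply here → [k].
/u/ — not in any rule's target class → [u].
/n/ meets the environment for rule 3 (before a labial or velar stop) → [m].
/p/ — not in any rule's target class → [p].
/i/ (between /p/ and /l/) is unaffected → [i].
/l/ stays [l].
/e/ — not in any rule's target class → [e].
/ʃ/ (between /e/ and /e/) occurs between two vowels → [ʒ] by rule 2.
/e/ (between /ʃ/ and /ʃ/): no rule targets it → [e].
/ʃ/ (between /e/ and /e/) occurs between two vowels → [ʒ] by rule 2.
/e/ (between /ʃ/ and /p/): no rule targets it → [e].
/p/ (word-final): no rule targets it → [p].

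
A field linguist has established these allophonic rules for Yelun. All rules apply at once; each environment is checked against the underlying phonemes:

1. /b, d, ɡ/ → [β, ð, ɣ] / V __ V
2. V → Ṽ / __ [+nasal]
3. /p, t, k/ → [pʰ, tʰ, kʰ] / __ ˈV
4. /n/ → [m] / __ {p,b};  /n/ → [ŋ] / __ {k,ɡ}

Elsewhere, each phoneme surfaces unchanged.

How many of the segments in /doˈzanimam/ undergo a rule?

Segments that undergo a rule: /a/ → [ã] (rule 2); /i/ → [ĩ] (rule 2); /a/ → [ã] (rule 2).
All other segments surface unchanged.

3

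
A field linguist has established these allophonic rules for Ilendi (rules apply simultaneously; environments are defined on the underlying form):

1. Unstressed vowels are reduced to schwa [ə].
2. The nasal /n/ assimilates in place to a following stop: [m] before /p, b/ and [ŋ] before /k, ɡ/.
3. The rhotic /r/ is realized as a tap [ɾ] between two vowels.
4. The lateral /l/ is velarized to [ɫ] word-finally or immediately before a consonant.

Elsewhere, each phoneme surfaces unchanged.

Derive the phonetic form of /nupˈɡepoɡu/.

[nəpˈɡepəɡə]

/n/ (word-initial) is in the target of rule 2 but the environment (before a labial or velar stop) is not met → [n].
/u/ (between /n/ and /p/): in an unstressed syllable, so rule 1 applies → [ə].
/e/ — between /ɡ/ and /p/; rule 1 does not apply here → [e].
/o/ (between /p/ and /ɡ/) occurs in an unstressed syllable → [ə] by rule 1.
/u/ — word-final, in an unstressed syllable — surfaces as [ə] (rule 1).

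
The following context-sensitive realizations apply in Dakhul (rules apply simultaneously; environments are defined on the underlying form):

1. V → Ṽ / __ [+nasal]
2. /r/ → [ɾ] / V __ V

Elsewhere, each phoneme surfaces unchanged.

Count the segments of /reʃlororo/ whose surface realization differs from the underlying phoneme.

2

Segments that undergo a rule: /r/ → [ɾ] (rule 2); /r/ → [ɾ] (rule 2).
All other segments surface unchanged.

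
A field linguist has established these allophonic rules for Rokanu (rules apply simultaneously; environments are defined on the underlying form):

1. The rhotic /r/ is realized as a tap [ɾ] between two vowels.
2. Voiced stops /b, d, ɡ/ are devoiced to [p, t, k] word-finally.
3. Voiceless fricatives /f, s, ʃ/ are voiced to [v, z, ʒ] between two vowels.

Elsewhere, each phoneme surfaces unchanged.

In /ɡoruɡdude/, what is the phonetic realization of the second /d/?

[d]

/d/ (between /u/ and /e/) fails the environment for rule 2, so it stays [d].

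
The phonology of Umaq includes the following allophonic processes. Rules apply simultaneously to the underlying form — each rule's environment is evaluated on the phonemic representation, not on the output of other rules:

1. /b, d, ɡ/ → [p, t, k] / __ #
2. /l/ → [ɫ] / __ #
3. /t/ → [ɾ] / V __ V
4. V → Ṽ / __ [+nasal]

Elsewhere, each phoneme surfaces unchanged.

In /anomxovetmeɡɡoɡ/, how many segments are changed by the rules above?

3

Segments that undergo a rule: /a/ → [ã] (rule 4); /o/ → [õ] (rule 4); /ɡ/ → [k] (rule 1).
All other segments surface unchanged.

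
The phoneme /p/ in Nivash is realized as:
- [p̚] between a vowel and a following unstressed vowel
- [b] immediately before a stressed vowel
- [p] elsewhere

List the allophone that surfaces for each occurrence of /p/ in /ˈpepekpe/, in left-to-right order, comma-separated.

[b], [p̚], [p]

Occurrence 1 (position 1): immediately before a stressed vowel → [b].
Occurrence 2 (position 3): between a vowel and a following unstressed vowel → [p̚].
Occurrence 3 (position 6): no conditioning environment matches → elsewhere allophone [p].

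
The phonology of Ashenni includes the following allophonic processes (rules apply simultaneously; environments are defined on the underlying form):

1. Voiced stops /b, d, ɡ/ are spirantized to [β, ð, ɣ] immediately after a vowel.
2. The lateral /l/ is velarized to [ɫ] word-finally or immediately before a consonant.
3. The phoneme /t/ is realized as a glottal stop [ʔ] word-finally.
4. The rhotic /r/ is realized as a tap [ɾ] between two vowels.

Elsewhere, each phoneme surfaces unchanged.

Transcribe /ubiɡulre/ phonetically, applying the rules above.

/u/ — not in any rule's target class → [u].
Rule 1 applies to /b/ (between /u/ and /i/: immediately after a vowel) → [β].
/i/ (between /b/ and /ɡ/) is unaffected → [i].
/ɡ/ (between /i/ and /u/): immediately after a vowel, so rule 1 applies → [ɣ].
/u/ stays [u].
/l/ (between /u/ and /r/): word-finally or immediately before a consonant, so rule 2 applies → [ɫ].
/r/ (between /l/ and /e/) is in the target of rule 4 but the environment (between two vowels) is not met → [r].
/e/ (word-final) is unaffected → [e].

[uβiɣuɫre]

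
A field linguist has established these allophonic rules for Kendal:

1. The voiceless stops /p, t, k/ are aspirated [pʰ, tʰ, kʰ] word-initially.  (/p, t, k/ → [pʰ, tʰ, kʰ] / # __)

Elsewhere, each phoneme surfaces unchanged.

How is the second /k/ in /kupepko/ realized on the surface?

[k]

/k/ (between /p/ and /o/): rule 1 targets it, but not word-initially → unchanged [k].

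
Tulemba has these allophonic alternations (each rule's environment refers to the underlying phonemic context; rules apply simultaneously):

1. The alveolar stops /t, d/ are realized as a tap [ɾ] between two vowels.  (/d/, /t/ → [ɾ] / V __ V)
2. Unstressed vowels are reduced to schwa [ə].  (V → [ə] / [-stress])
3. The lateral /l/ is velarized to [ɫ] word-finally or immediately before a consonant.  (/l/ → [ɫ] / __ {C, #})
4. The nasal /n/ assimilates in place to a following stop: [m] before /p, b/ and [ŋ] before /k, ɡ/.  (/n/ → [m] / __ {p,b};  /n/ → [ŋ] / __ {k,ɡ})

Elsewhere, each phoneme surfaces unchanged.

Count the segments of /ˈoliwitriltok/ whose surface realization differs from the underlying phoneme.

5

Segments that undergo a rule: /i/ → [ə] (rule 2); /i/ → [ə] (rule 2); /i/ → [ə] (rule 2); /l/ → [ɫ] (rule 3); /o/ → [ə] (rule 2).
All other segments surface unchanged.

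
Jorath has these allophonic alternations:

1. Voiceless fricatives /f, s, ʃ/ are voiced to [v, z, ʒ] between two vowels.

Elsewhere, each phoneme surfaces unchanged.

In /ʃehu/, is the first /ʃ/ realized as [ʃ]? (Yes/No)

/ʃ/ (word-initial) fails the environment for rule 1, so it stays [ʃ].
The actual realization is [ʃ], which matches [ʃ].

Yes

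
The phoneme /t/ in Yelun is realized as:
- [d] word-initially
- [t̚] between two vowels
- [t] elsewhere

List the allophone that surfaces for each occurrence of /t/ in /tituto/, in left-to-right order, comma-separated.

[d], [t̚], [t̚]

Occurrence 1 (position 1): word-initially → [d].
Occurrence 2 (position 3): between two vowels → [t̚].
Occurrence 3 (position 5): between two vowels → [t̚].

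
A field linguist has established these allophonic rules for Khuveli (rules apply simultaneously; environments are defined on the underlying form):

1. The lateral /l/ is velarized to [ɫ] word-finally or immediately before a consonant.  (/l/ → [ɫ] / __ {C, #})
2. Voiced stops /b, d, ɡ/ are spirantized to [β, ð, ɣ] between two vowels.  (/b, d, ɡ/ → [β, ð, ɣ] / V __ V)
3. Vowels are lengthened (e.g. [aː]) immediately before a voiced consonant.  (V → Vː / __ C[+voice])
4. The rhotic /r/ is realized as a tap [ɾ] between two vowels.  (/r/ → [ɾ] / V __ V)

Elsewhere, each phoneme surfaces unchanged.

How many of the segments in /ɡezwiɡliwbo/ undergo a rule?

Segments that undergo a rule: /e/ → [eː] (rule 3); /i/ → [iː] (rule 3); /i/ → [iː] (rule 3).
All other segments surface unchanged.

3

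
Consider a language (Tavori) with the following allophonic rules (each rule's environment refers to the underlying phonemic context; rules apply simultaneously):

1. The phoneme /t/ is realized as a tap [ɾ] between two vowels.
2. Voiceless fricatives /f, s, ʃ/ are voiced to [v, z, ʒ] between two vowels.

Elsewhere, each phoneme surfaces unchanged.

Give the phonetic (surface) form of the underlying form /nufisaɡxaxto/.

/n/ (word-initial) is unaffected → [n].
/u/ (between /n/ and /f/) is unaffected → [u].
/f/ (between /u/ and /i/): between two vowels, so rule 2 applies → [v].
/i/ stays [i].
/s/ — between /i/ and /a/, between two vowels — surfaces as [z] (rule 2).
/a/ (between /s/ and /ɡ/): no rule targets it → [a].
/ɡ/ — not in any rule's target class → [ɡ].
/x/ (between /ɡ/ and /a/): no rule targets it → [x].
/a/ — not in any rule's target class → [a].
/x/ (between /a/ and /t/) is unaffected → [x].
/t/ (between /x/ and /o/) fails the environment for rule 1, so it stays [t].
/o/ (word-final): no rule targets it → [o].

[nuvizaɡxaxto]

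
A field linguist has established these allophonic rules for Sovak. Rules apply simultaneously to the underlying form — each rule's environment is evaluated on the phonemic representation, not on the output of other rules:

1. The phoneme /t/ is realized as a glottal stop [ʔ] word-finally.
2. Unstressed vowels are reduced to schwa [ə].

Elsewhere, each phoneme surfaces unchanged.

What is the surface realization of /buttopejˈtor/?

[bəttəpəjˈtor]

/b/ (word-initial): no rule targets it → [b].
/u/ (between /b/ and /t/) occurs in an unstressed syllable → [ə] by rule 2.
/t/ (between /u/ and /t/) fails the environment for rule 1, so it stays [t].
/t/ (between /t/ and /o/) fails the environment for rule 1, so it stays [t].
/o/ (between /t/ and /p/) occurs in an unstressed syllable → [ə] by rule 2.
/p/ stays [p].
/e/ meets the environment for rule 2 (in an unstressed syllable) → [ə].
/j/ stays [j].
/t/ (between /j/ and /o/) is in the target of rule 1 but the environment (word-finally) is not met → [t].
/o/ (between /t/ and /r/) is in the target of rule 2 but the environment (in an unstressed syllable) is not met → [o].
/r/ (word-final): no rule targets it → [r].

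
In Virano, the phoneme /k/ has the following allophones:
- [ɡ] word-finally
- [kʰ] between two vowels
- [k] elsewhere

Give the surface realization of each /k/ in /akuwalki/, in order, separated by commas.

Occurrence 1 (position 2): between two vowels → [kʰ].
Occurrence 2 (position 7): no conditioning environment matches → elsewhere allophone [k].

[kʰ], [k]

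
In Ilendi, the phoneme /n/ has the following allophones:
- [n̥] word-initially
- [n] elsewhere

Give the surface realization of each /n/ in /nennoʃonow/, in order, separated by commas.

Occurrence 1 (position 1): word-initially → [n̥].
Occurrence 2 (position 3): no conditioning environment matches → elsewhere allophone [n].
Occurrence 3 (position 4): no conditioning environment matches → elsewhere allophone [n].
Occurrence 4 (position 8): no conditioning environment matches → elsewhere allophone [n].

[n̥], [n], [n], [n]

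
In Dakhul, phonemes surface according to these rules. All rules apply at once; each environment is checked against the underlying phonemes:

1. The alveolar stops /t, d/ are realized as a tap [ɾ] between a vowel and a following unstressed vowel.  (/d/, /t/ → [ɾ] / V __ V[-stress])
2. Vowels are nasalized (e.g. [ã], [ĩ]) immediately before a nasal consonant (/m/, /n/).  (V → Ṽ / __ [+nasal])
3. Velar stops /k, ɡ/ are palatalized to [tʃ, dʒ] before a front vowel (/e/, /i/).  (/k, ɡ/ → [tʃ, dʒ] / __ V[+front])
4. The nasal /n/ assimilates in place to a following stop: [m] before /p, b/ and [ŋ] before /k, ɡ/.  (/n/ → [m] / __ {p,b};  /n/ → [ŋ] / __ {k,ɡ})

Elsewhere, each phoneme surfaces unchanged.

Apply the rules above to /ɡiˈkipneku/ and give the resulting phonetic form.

[dʒiˈtʃipneku]

Rule 3 applies to /ɡ/ (word-initial: before a front vowel) → [dʒ].
/i/ — between /ɡ/ and /k/; rule 2 does not apply here → [i].
/k/ meets the environment for rule 3 (before a front vowel) → [tʃ].
/i/ (between /k/ and /p/) fails the environment for rule 2, so it stays [i].
/p/ (between /i/ and /n/): no rule targets it → [p].
/n/ — between /p/ and /e/; rule 4 does not apply here → [n].
/e/ (between /n/ and /k/) fails the environment for rule 2, so it stays [e].
/k/ (between /e/ and /u/): rule 3 targets it, but not before a front vowel → unchanged [k].
/u/ (word-final) is in the target of rule 2 but the environment (before a nasal consonant) is not met → [u].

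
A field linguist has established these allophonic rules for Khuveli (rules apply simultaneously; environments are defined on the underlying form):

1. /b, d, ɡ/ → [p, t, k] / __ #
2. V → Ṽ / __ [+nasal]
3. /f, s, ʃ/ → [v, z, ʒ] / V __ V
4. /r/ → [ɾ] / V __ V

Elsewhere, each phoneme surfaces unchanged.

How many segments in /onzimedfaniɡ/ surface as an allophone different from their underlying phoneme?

Segments that undergo a rule: /o/ → [õ] (rule 2); /i/ → [ĩ] (rule 2); /a/ → [ã] (rule 2); /ɡ/ → [k] (rule 1).
All other segments surface unchanged.

4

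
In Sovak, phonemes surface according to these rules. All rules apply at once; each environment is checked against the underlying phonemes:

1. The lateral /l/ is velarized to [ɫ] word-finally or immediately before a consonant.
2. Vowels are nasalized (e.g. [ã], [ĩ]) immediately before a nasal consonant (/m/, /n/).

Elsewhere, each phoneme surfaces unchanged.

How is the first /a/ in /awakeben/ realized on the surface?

[a]

/a/ — word-initial; rule 2 does not apply here → [a].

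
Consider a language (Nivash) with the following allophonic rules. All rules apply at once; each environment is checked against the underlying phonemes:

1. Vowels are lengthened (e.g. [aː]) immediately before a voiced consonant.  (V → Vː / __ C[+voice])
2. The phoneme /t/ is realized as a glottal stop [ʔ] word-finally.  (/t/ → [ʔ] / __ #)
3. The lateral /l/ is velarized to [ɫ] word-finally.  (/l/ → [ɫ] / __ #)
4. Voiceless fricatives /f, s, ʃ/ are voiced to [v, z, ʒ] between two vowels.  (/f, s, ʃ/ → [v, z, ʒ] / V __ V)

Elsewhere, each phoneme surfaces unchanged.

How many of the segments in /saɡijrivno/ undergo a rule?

Segments that undergo a rule: /a/ → [aː] (rule 1); /i/ → [iː] (rule 1); /i/ → [iː] (rule 1).
All other segments surface unchanged.

3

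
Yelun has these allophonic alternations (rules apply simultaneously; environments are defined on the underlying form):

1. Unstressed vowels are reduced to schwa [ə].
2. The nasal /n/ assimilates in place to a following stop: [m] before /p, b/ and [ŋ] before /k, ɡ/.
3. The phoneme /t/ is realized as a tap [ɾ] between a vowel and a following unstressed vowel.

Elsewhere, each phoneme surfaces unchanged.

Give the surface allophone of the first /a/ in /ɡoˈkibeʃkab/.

[ə]

/a/ — between /k/ and /b/, in an unstressed syllable — surfaces as [ə] (rule 1).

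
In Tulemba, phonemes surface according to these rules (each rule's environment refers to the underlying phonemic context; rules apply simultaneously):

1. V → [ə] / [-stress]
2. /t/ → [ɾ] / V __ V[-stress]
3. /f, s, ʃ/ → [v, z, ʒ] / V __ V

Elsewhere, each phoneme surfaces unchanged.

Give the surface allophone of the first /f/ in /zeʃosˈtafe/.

/f/ meets the environment for rule 3 (between two vowels) → [v].

[v]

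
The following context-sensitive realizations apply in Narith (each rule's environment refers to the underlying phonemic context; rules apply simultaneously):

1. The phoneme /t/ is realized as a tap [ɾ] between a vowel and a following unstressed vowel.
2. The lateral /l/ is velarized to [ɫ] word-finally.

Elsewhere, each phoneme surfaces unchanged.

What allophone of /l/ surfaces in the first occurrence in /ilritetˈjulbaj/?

[l]

/l/ (between /i/ and /r/): rule 2 targets it, but not word-finally → unchanged [l].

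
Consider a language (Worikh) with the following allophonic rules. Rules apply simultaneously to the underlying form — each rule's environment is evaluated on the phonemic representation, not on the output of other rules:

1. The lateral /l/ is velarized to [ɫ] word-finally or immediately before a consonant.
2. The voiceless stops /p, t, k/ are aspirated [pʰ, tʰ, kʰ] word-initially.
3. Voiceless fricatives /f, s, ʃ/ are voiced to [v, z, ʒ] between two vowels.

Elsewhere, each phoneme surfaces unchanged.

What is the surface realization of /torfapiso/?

[tʰorfapizo]

/t/ (word-initial): word-initially, so rule 2 applies → [tʰ].
/o/ — not in any rule's target class → [o].
/r/ stays [r].
/f/ (between /r/ and /a/) is in the target of rule 3 but the environment (between two vowels) is not met → [f].
/a/ (between /f/ and /p/) is unaffected → [a].
/p/ (between /a/ and /i/) fails the environment for rule 2, so it stays [p].
/i/ — not in any rule's target class → [i].
Rule 3 applies to /s/ (between /i/ and /o/: between two vowels) → [z].
/o/ (word-final): no rule targets it → [o].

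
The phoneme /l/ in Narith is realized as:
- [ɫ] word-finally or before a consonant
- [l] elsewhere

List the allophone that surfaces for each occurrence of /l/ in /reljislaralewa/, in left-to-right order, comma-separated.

Occurrence 1 (position 3): word-finally or before a consonant → [ɫ].
Occurrence 2 (position 7): no conditioning environment matches → elsewhere allophone [l].
Occurrence 3 (position 11): no conditioning environment matches → elsewhere allophone [l].

[ɫ], [l], [l]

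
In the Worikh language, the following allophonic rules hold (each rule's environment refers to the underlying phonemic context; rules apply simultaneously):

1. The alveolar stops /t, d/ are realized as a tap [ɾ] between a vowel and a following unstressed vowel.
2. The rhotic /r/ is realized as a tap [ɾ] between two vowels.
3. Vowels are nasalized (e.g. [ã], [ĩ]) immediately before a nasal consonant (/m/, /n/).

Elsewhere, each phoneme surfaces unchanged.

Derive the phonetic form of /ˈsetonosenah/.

/s/ stays [s].
/e/ — between /s/ and /t/; rule 3 does not apply here → [e].
/t/ (between /e/ and /o/): between a vowel and a following unstressed vowel, so rule 1 applies → [ɾ].
Rule 3 applies to /o/ (between /t/ and /n/: before a nasal consonant) → [õ].
/n/ stays [n].
/o/ — between /n/ and /s/; rule 3 does not apply here → [o].
/s/ — not in any rule's target class → [s].
Rule 3 applies to /e/ (between /s/ and /n/: before a nasal consonant) → [ẽ].
/n/ (between /e/ and /a/) is unaffected → [n].
/a/ (between /n/ and /h/): rule 3 targets it, but not before a nasal consonant → unchanged [a].
/h/ — not in any rule's target class → [h].

[ˈseɾõnosẽnah]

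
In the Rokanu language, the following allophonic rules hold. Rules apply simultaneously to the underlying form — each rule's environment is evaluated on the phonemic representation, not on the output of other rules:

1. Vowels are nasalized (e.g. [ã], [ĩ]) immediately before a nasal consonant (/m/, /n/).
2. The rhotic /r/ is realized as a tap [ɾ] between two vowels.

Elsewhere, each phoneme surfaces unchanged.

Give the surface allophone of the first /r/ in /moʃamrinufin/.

/r/ (between /m/ and /i/) is in the target of rule 2 but the environment (between two vowels) is not met → [r].

[r]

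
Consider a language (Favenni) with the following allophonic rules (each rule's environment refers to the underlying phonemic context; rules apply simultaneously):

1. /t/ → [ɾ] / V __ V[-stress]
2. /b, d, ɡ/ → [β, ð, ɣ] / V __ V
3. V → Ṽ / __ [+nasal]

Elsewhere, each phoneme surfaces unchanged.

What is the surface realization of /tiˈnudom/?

[tĩˈnuðõm]

/t/ (word-initial) fails the environment for rule 1, so it stays [t].
/i/ meets the environment for rule 3 (before a nasal consonant) → [ĩ].
/n/ (between /i/ and /u/): no rule targets it → [n].
/u/ (between /n/ and /d/) is in the target of rule 3 but the environment (before a nasal consonant) is not met → [u].
Rule 2 applies to /d/ (between /u/ and /o/: between two vowels) → [ð].
Rule 3 applies to /o/ (between /d/ and /m/: before a nasal consonant) → [õ].
/m/ (word-final): no rule targets it → [m].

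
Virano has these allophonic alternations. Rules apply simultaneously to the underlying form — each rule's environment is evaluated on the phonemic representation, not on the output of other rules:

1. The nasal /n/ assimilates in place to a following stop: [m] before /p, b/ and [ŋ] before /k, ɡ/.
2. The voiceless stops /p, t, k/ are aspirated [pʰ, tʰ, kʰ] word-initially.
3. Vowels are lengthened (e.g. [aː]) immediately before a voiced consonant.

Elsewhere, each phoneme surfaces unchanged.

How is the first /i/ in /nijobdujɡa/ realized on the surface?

[iː]

/i/ (between /n/ and /j/): before a voiced consonant, so rule 3 applies → [iː].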